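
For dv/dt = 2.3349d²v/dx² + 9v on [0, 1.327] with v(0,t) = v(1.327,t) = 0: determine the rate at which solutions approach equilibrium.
Eigenvalues: λₙ = 2.3349n²π²/1.327² - 9.
First three modes:
  n=1: λ₁ = 2.3349π²/1.327² - 9 ≈ 4.087
  n=2: λ₂ = 9.3396π²/1.327² - 9 ≈ 43.346
  n=3: λ₃ = 21.0141π²/1.327² - 9 ≈ 108.779
Since 2.3349π²/1.327² ≈ 13.087 > 9, all λₙ > 0.
The n=1 mode decays slowest → dominates as t → ∞.
Asymptotic: v ~ c₁ sin(πx/1.327) e^{-λ₁t} with decay rate λ₁ ≈ 4.087.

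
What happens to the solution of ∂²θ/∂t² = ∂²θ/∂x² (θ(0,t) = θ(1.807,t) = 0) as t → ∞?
θ oscillates (no decay). Energy is conserved; the solution oscillates indefinitely as standing waves.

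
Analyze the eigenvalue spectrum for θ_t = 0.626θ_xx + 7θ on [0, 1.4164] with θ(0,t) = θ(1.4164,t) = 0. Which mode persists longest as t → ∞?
Eigenvalues: λₙ = 0.626n²π²/1.4164² - 7.
First three modes:
  n=1: λ₁ = 0.626π²/1.4164² - 7 ≈ -3.92
  n=2: λ₂ = 2.504π²/1.4164² - 7 ≈ 5.319
  n=3: λ₃ = 5.634π²/1.4164² - 7 ≈ 20.717
Since 0.626π²/1.4164² ≈ 3.08 < 7, λ₁ < 0.
The n=1 mode grows fastest (−λₙ is largest for n=1) → dominates.
Asymptotic: θ ~ c₁ sin(πx/1.4164) e^{3.92t} (exponential growth at rate −λ₁ ≈ 3.92).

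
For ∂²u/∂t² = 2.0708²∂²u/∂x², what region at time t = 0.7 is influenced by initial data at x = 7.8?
Domain of influence: [6.35044, 9.24956]. Data at x = 7.8 spreads outward at speed 2.0708.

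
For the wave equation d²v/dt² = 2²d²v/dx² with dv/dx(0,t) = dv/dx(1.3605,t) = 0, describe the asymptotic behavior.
v oscillates about a mean that drifts linearly in t (generically unbounded; no decay). There is no damping, so the nonconstant modes persist as standing waves (energy conserved, no decay). But with Neumann conditions at both ends the constant mode has eigenvalue 0: the spatial mean M(t) of v satisfies M'' = 0, so M(t) = M(0) + M'(0)·t. Unless the initial velocity has zero mean (∫v_t(x,0)dx = 0), the solution grows linearly in t (unbounded, though not exponentially); if it does have zero mean, the solution stays bounded and simply oscillates.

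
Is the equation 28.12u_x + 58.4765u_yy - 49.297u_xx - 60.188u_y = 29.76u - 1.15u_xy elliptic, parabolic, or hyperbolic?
Rewriting in standard form: -49.297u_xx + 1.15u_xy + 58.4765u_yy + 28.12u_x - 60.188u_y - 29.76u = 0. Computing B² - 4AC with A = -49.297, B = 1.15, C = 58.4765: discriminant = 11532.186582 (positive). Answer: hyperbolic.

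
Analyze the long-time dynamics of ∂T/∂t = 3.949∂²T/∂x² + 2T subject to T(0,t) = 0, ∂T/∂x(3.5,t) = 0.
Long-time behavior: T grows unboundedly. Reaction dominates diffusion (r=2 > κπ²/(4L²)≈0.8); solution grows exponentially.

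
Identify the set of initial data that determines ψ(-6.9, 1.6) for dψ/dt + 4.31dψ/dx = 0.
A single point: x = -13.796. The characteristic through (-6.9, 1.6) is x - 4.31t = const, so x = -6.9 - 4.31·1.6 = -13.796.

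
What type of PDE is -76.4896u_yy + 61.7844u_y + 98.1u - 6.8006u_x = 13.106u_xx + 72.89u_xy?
Rewriting in standard form: -13.106u_xx - 72.89u_xy - 76.4896u_yy - 6.8006u_x + 61.7844u_y + 98.1u = 0. With A = -13.106, B = -72.89, C = -76.4896, the discriminant is 1303.0613096. This is a hyperbolic PDE.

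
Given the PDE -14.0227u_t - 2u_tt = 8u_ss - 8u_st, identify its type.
Rewriting in standard form: -8u_ss + 8u_st - 2u_tt - 14.0227u_t = 0. The second-order coefficients are A = -8, B = 8, C = -2. Since B² - 4AC = 0 = 0, this is a parabolic PDE.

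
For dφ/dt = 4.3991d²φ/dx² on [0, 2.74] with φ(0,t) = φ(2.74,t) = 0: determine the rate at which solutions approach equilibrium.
Eigenvalues: λₙ = 4.3991n²π²/2.74².
First three modes:
  n=1: λ₁ = 4.3991π²/2.74² ≈ 5.783
  n=2: λ₂ = 17.5964π²/2.74² ≈ 23.132 (4× faster decay)
  n=3: λ₃ = 39.5919π²/2.74² ≈ 52.048 (9× faster decay)
As t → ∞, higher modes decay exponentially faster. The n=1 mode dominates: φ ~ c₁ sin(πx/2.74) e^{-λ₁t}.
Decay rate: λ₁ = 4.3991π²/2.74² ≈ 5.783.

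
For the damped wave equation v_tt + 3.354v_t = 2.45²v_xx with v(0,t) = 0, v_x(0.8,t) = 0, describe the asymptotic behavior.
v → 0. Damping (γ=3.354) dissipates energy; oscillations decay exponentially.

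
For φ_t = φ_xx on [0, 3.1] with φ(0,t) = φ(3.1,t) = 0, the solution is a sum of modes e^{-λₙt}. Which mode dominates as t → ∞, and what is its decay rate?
Eigenvalues: λₙ = n²π²/3.1².
First three modes:
  n=1: λ₁ = π²/3.1² ≈ 1.027
  n=2: λ₂ = 4π²/3.1² ≈ 4.108 (4× faster decay)
  n=3: λ₃ = 9π²/3.1² ≈ 9.243 (9× faster decay)
As t → ∞, higher modes decay exponentially faster. The n=1 mode dominates: φ ~ c₁ sin(πx/3.1) e^{-λ₁t}.
Decay rate: λ₁ = π²/3.1² ≈ 1.027.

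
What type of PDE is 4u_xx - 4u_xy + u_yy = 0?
With A = 4, B = -4, C = 1, the discriminant is 0. This is a parabolic PDE.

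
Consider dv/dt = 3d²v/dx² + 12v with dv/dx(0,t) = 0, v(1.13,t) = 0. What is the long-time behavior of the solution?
As t → ∞, v grows unboundedly. Reaction dominates diffusion (r=12 > κπ²/(4L²)≈5.8); solution grows exponentially.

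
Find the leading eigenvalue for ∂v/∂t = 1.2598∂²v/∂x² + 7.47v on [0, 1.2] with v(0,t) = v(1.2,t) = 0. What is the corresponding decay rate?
Eigenvalues: λₙ = 1.2598n²π²/1.2² - 7.47.
First three modes:
  n=1: λ₁ = 1.2598π²/1.2² - 7.47 ≈ 1.165
  n=2: λ₂ = 5.0392π²/1.2² - 7.47 ≈ 27.068
  n=3: λ₃ = 11.3382π²/1.2² - 7.47 ≈ 70.241
Since 1.2598π²/1.2² ≈ 8.635 > 7.47, all λₙ > 0.
The n=1 mode decays slowest → dominates as t → ∞.
Asymptotic: v ~ c₁ sin(πx/1.2) e^{-λ₁t} with decay rate λ₁ ≈ 1.165.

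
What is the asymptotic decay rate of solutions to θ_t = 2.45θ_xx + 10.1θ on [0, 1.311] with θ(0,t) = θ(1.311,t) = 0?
Eigenvalues: λₙ = 2.45n²π²/1.311² - 10.1.
First three modes:
  n=1: λ₁ = 2.45π²/1.311² - 10.1 ≈ 3.969
  n=2: λ₂ = 9.8π²/1.311² - 10.1 ≈ 46.176
  n=3: λ₃ = 22.05π²/1.311² - 10.1 ≈ 116.52
Since 2.45π²/1.311² ≈ 14.069 > 10.1, all λₙ > 0.
The n=1 mode decays slowest → dominates as t → ∞.
Asymptotic: θ ~ c₁ sin(πx/1.311) e^{-λ₁t} with decay rate λ₁ ≈ 3.969.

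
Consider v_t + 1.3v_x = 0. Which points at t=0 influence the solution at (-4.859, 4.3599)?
A single point: x = -10.52687. The characteristic through (-4.859, 4.3599) is x - 1.3t = const, so x = -4.859 - 1.3·4.3599 = -10.52687.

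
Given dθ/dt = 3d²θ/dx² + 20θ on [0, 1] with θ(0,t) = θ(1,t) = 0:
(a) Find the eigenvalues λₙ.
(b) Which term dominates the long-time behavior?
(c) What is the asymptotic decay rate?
Eigenvalues: λₙ = 3n²π²/1² - 20.
First three modes:
  n=1: λ₁ = 3π² - 20 ≈ 9.609
  n=2: λ₂ = 12π² - 20 ≈ 98.435
  n=3: λ₃ = 27π² - 20 ≈ 246.479
Since 3π² ≈ 29.609 > 20, all λₙ > 0.
The n=1 mode decays slowest → dominates as t → ∞.
Asymptotic: θ ~ c₁ sin(πx/1) e^{-λ₁t} with decay rate λ₁ ≈ 9.609.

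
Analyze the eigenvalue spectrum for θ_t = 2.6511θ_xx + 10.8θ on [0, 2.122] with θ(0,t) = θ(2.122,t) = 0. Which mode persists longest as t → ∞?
Eigenvalues: λₙ = 2.6511n²π²/2.122² - 10.8.
First three modes:
  n=1: λ₁ = 2.6511π²/2.122² - 10.8 ≈ -4.989
  n=2: λ₂ = 10.6044π²/2.122² - 10.8 ≈ 12.443
  n=3: λ₃ = 23.8599π²/2.122² - 10.8 ≈ 41.497
Since 2.6511π²/2.122² ≈ 5.811 < 10.8, λ₁ < 0.
The n=1 mode grows fastest (−λₙ is largest for n=1) → dominates.
Asymptotic: θ ~ c₁ sin(πx/2.122) e^{4.989t} (exponential growth at rate −λ₁ ≈ 4.989).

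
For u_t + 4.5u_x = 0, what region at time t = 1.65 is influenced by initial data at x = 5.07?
At x = 12.495. The characteristic carries data from (5.07, 0) to (12.495, 1.65).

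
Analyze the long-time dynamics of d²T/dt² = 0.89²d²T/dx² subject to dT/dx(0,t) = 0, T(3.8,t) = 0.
Long-time behavior: T oscillates (no decay). Energy is conserved; the solution oscillates indefinitely as standing waves.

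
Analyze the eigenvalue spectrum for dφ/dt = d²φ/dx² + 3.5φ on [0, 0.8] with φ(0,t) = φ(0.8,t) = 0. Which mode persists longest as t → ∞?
Eigenvalues: λₙ = n²π²/0.8² - 3.5.
First three modes:
  n=1: λ₁ = π²/0.8² - 3.5 ≈ 11.921
  n=2: λ₂ = 4π²/0.8² - 3.5 ≈ 58.185
  n=3: λ₃ = 9π²/0.8² - 3.5 ≈ 135.291
Since π²/0.8² ≈ 15.421 > 3.5, all λₙ > 0.
The n=1 mode decays slowest → dominates as t → ∞.
Asymptotic: φ ~ c₁ sin(πx/0.8) e^{-λ₁t} with decay rate λ₁ ≈ 11.921.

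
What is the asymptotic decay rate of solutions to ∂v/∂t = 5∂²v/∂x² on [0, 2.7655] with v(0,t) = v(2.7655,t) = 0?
Eigenvalues: λₙ = 5n²π²/2.7655².
First three modes:
  n=1: λ₁ = 5π²/2.7655² ≈ 6.452
  n=2: λ₂ = 20π²/2.7655² ≈ 25.81 (4× faster decay)
  n=3: λ₃ = 45π²/2.7655² ≈ 58.072 (9× faster decay)
As t → ∞, higher modes decay exponentially faster. The n=1 mode dominates: v ~ c₁ sin(πx/2.7655) e^{-λ₁t}.
Decay rate: λ₁ = 5π²/2.7655² ≈ 6.452.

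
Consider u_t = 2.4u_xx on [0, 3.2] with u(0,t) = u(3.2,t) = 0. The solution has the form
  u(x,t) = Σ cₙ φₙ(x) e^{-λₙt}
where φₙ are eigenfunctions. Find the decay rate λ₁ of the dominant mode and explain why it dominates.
Eigenvalues: λₙ = 2.4n²π²/3.2².
First three modes:
  n=1: λ₁ = 2.4π²/3.2² ≈ 2.313
  n=2: λ₂ = 9.6π²/3.2² ≈ 9.253 (4× faster decay)
  n=3: λ₃ = 21.6π²/3.2² ≈ 20.819 (9× faster decay)
As t → ∞, higher modes decay exponentially faster. The n=1 mode dominates: u ~ c₁ sin(πx/3.2) e^{-λ₁t}.
Decay rate: λ₁ = 2.4π²/3.2² ≈ 2.313.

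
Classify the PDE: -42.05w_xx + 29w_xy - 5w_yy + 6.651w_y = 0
A = -42.05, B = 29, C = -5. Discriminant B² - 4AC = 0. Since 0 = 0, parabolic.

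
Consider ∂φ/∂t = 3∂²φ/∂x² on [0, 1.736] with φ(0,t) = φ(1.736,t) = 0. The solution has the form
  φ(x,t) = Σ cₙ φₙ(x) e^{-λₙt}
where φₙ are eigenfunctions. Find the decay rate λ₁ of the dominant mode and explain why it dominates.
Eigenvalues: λₙ = 3n²π²/1.736².
First three modes:
  n=1: λ₁ = 3π²/1.736² ≈ 9.825
  n=2: λ₂ = 12π²/1.736² ≈ 39.299 (4× faster decay)
  n=3: λ₃ = 27π²/1.736² ≈ 88.423 (9× faster decay)
As t → ∞, higher modes decay exponentially faster. The n=1 mode dominates: φ ~ c₁ sin(πx/1.736) e^{-λ₁t}.
Decay rate: λ₁ = 3π²/1.736² ≈ 9.825.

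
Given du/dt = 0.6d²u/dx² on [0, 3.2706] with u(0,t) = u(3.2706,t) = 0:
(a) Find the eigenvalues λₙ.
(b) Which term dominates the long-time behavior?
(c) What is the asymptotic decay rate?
Eigenvalues: λₙ = 0.6n²π²/3.2706².
First three modes:
  n=1: λ₁ = 0.6π²/3.2706² ≈ 0.554
  n=2: λ₂ = 2.4π²/3.2706² ≈ 2.214 (4× faster decay)
  n=3: λ₃ = 5.4π²/3.2706² ≈ 4.982 (9× faster decay)
As t → ∞, higher modes decay exponentially faster. The n=1 mode dominates: u ~ c₁ sin(πx/3.2706) e^{-λ₁t}.
Decay rate: λ₁ = 0.6π²/3.2706² ≈ 0.554.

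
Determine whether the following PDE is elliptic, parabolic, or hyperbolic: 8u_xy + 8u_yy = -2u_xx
Rewriting in standard form: 2u_xx + 8u_xy + 8u_yy = 0. Coefficients: A = 2, B = 8, C = 8. B² - 4AC = 0, which is zero, so the equation is parabolic.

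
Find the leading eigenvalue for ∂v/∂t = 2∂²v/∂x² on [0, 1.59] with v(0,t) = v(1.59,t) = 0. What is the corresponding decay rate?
Eigenvalues: λₙ = 2n²π²/1.59².
First three modes:
  n=1: λ₁ = 2π²/1.59² ≈ 7.808
  n=2: λ₂ = 8π²/1.59² ≈ 31.232 (4× faster decay)
  n=3: λ₃ = 18π²/1.59² ≈ 70.271 (9× faster decay)
As t → ∞, higher modes decay exponentially faster. The n=1 mode dominates: v ~ c₁ sin(πx/1.59) e^{-λ₁t}.
Decay rate: λ₁ = 2π²/1.59² ≈ 7.808.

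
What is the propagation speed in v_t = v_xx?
Infinite. The heat equation is parabolic, not hyperbolic, so disturbances propagate instantly.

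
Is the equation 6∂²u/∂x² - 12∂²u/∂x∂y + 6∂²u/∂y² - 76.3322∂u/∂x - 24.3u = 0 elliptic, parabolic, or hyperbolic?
Computing B² - 4AC with A = 6, B = -12, C = 6: discriminant = 0 (zero). Answer: parabolic.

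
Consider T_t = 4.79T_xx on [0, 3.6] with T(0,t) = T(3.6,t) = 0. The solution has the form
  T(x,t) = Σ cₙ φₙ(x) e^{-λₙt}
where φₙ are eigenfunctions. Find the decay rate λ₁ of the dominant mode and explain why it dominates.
Eigenvalues: λₙ = 4.79n²π²/3.6².
First three modes:
  n=1: λ₁ = 4.79π²/3.6² ≈ 3.648
  n=2: λ₂ = 19.16π²/3.6² ≈ 14.591 (4× faster decay)
  n=3: λ₃ = 43.11π²/3.6² ≈ 32.83 (9× faster decay)
As t → ∞, higher modes decay exponentially faster. The n=1 mode dominates: T ~ c₁ sin(πx/3.6) e^{-λ₁t}.
Decay rate: λ₁ = 4.79π²/3.6² ≈ 3.648.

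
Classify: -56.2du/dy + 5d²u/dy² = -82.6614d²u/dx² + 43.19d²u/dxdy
Rewriting in standard form: 82.6614d²u/dx² - 43.19d²u/dxdy + 5d²u/dy² - 56.2du/dy = 0. Hyperbolic (discriminant = 212.1481).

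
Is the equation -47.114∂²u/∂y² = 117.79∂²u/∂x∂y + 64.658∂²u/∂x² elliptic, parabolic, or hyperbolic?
Rewriting in standard form: -64.658∂²u/∂x² - 117.79∂²u/∂x∂y - 47.114∂²u/∂y² = 0. Computing B² - 4AC with A = -64.658, B = -117.79, C = -47.114: discriminant = 1689.296052 (positive). Answer: hyperbolic.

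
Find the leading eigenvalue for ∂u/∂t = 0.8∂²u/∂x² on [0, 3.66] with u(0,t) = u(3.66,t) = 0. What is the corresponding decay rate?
Eigenvalues: λₙ = 0.8n²π²/3.66².
First three modes:
  n=1: λ₁ = 0.8π²/3.66² ≈ 0.589
  n=2: λ₂ = 3.2π²/3.66² ≈ 2.358 (4× faster decay)
  n=3: λ₃ = 7.2π²/3.66² ≈ 5.305 (9× faster decay)
As t → ∞, higher modes decay exponentially faster. The n=1 mode dominates: u ~ c₁ sin(πx/3.66) e^{-λ₁t}.
Decay rate: λ₁ = 0.8π²/3.66² ≈ 0.589.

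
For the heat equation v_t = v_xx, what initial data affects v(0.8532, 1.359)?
The entire real line. The heat equation has infinite propagation speed: any initial disturbance instantly affects all points (though exponentially small far away).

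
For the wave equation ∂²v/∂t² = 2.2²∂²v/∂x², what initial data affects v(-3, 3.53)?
Domain of dependence: [-10.766, 4.766]. Signals travel at speed 2.2, so data within |x - -3| ≤ 2.2·3.53 = 7.766 can reach the point.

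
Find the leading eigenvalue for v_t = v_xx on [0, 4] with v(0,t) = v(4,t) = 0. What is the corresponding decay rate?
Eigenvalues: λₙ = n²π²/4².
First three modes:
  n=1: λ₁ = π²/4² ≈ 0.617
  n=2: λ₂ = 4π²/4² ≈ 2.467 (4× faster decay)
  n=3: λ₃ = 9π²/4² ≈ 5.552 (9× faster decay)
As t → ∞, higher modes decay exponentially faster. The n=1 mode dominates: v ~ c₁ sin(πx/4) e^{-λ₁t}.
Decay rate: λ₁ = π²/4² ≈ 0.617.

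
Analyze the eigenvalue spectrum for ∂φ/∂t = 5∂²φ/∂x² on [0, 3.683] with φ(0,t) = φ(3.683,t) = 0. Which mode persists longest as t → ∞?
Eigenvalues: λₙ = 5n²π²/3.683².
First three modes:
  n=1: λ₁ = 5π²/3.683² ≈ 3.638
  n=2: λ₂ = 20π²/3.683² ≈ 14.552 (4× faster decay)
  n=3: λ₃ = 45π²/3.683² ≈ 32.742 (9× faster decay)
As t → ∞, higher modes decay exponentially faster. The n=1 mode dominates: φ ~ c₁ sin(πx/3.683) e^{-λ₁t}.
Decay rate: λ₁ = 5π²/3.683² ≈ 3.638.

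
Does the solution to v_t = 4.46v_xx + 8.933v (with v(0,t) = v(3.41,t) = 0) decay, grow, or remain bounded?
v grows unboundedly. Reaction dominates diffusion (r=8.933 > κπ²/L²≈3.79); solution grows exponentially.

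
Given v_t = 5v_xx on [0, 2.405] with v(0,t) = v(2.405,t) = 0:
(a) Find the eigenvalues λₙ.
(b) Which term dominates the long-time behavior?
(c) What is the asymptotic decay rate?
Eigenvalues: λₙ = 5n²π²/2.405².
First three modes:
  n=1: λ₁ = 5π²/2.405² ≈ 8.532
  n=2: λ₂ = 20π²/2.405² ≈ 34.127 (4× faster decay)
  n=3: λ₃ = 45π²/2.405² ≈ 76.786 (9× faster decay)
As t → ∞, higher modes decay exponentially faster. The n=1 mode dominates: v ~ c₁ sin(πx/2.405) e^{-λ₁t}.
Decay rate: λ₁ = 5π²/2.405² ≈ 8.532.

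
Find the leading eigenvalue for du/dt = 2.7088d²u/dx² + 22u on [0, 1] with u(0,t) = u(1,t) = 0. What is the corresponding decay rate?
Eigenvalues: λₙ = 2.7088n²π²/1² - 22.
First three modes:
  n=1: λ₁ = 2.7088π² - 22 ≈ 4.735
  n=2: λ₂ = 10.8352π² - 22 ≈ 84.939
  n=3: λ₃ = 24.3792π² - 22 ≈ 218.613
Since 2.7088π² ≈ 26.735 > 22, all λₙ > 0.
The n=1 mode decays slowest → dominates as t → ∞.
Asymptotic: u ~ c₁ sin(πx/1) e^{-λ₁t} with decay rate λ₁ ≈ 4.735.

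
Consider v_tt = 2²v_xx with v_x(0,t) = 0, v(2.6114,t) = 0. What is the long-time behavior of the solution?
As t → ∞, v oscillates (no decay). Energy is conserved; the solution oscillates indefinitely as standing waves.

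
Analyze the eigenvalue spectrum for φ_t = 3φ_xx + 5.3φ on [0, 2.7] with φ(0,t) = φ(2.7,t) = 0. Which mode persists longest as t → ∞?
Eigenvalues: λₙ = 3n²π²/2.7² - 5.3.
First three modes:
  n=1: λ₁ = 3π²/2.7² - 5.3 ≈ -1.238
  n=2: λ₂ = 12π²/2.7² - 5.3 ≈ 10.946
  n=3: λ₃ = 27π²/2.7² - 5.3 ≈ 31.254
Since 3π²/2.7² ≈ 4.062 < 5.3, λ₁ < 0.
The n=1 mode grows fastest (−λₙ is largest for n=1) → dominates.
Asymptotic: φ ~ c₁ sin(πx/2.7) e^{1.238t} (exponential growth at rate −λ₁ ≈ 1.238).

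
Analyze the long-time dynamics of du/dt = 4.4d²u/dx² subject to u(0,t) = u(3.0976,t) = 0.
Long-time behavior: u → 0. Heat diffuses out through both boundaries.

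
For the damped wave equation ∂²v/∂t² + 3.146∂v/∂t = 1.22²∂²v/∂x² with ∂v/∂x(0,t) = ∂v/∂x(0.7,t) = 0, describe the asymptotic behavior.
v → constant (steady state). Damping (γ=3.146) dissipates the nonconstant modes; with Neumann BCs the spatial average obeys M''+γM'=0 and tends to a finite limit.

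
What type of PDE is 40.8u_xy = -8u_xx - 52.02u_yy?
Rewriting in standard form: 8u_xx + 40.8u_xy + 52.02u_yy = 0. With A = 8, B = 40.8, C = 52.02, the discriminant is 0. This is a parabolic PDE.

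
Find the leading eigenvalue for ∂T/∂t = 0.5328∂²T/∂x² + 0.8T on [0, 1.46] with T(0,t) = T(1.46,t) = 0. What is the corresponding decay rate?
Eigenvalues: λₙ = 0.5328n²π²/1.46² - 0.8.
First three modes:
  n=1: λ₁ = 0.5328π²/1.46² - 0.8 ≈ 1.667
  n=2: λ₂ = 2.1312π²/1.46² - 0.8 ≈ 9.068
  n=3: λ₃ = 4.7952π²/1.46² - 0.8 ≈ 21.402
Since 0.5328π²/1.46² ≈ 2.467 > 0.8, all λₙ > 0.
The n=1 mode decays slowest → dominates as t → ∞.
Asymptotic: T ~ c₁ sin(πx/1.46) e^{-λ₁t} with decay rate λ₁ ≈ 1.667.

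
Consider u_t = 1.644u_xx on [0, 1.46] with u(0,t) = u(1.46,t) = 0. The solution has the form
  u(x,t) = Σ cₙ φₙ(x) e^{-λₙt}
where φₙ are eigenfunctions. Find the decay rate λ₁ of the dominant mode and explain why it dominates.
Eigenvalues: λₙ = 1.644n²π²/1.46².
First three modes:
  n=1: λ₁ = 1.644π²/1.46² ≈ 7.612
  n=2: λ₂ = 6.576π²/1.46² ≈ 30.448 (4× faster decay)
  n=3: λ₃ = 14.796π²/1.46² ≈ 68.508 (9× faster decay)
As t → ∞, higher modes decay exponentially faster. The n=1 mode dominates: u ~ c₁ sin(πx/1.46) e^{-λ₁t}.
Decay rate: λ₁ = 1.644π²/1.46² ≈ 7.612.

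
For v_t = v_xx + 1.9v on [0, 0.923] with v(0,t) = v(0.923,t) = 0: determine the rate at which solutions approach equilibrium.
Eigenvalues: λₙ = n²π²/0.923² - 1.9.
First three modes:
  n=1: λ₁ = π²/0.923² - 1.9 ≈ 9.685
  n=2: λ₂ = 4π²/0.923² - 1.9 ≈ 44.44
  n=3: λ₃ = 9π²/0.923² - 1.9 ≈ 102.365
Since π²/0.923² ≈ 11.585 > 1.9, all λₙ > 0.
The n=1 mode decays slowest → dominates as t → ∞.
Asymptotic: v ~ c₁ sin(πx/0.923) e^{-λ₁t} with decay rate λ₁ ≈ 9.685.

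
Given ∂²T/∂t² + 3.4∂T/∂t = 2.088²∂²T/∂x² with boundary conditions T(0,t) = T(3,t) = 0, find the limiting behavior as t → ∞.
T → 0. Damping (γ=3.4) dissipates energy; oscillations decay exponentially.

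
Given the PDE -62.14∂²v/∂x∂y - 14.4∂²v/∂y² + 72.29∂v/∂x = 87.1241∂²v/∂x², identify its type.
Rewriting in standard form: -87.1241∂²v/∂x² - 62.14∂²v/∂x∂y - 14.4∂²v/∂y² + 72.29∂v/∂x = 0. The second-order coefficients are A = -87.1241, B = -62.14, C = -14.4. Since B² - 4AC = -1156.96856 < 0, this is an elliptic PDE.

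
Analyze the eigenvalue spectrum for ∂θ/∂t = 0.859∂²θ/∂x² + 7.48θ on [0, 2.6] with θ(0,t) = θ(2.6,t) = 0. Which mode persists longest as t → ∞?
Eigenvalues: λₙ = 0.859n²π²/2.6² - 7.48.
First three modes:
  n=1: λ₁ = 0.859π²/2.6² - 7.48 ≈ -6.226
  n=2: λ₂ = 3.436π²/2.6² - 7.48 ≈ -2.463
  n=3: λ₃ = 7.731π²/2.6² - 7.48 ≈ 3.807
Since 0.859π²/2.6² ≈ 1.254 < 7.48, λ₁ < 0.
The n=1 mode grows fastest (−λₙ is largest for n=1) → dominates.
Asymptotic: θ ~ c₁ sin(πx/2.6) e^{6.226t} (exponential growth at rate −λ₁ ≈ 6.226).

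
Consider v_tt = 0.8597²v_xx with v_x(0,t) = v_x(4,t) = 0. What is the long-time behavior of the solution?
As t → ∞, v oscillates about a mean that drifts linearly in t (generically unbounded; no decay). There is no damping, so the nonconstant modes persist as standing waves (energy conserved, no decay). But with Neumann conditions at both ends the constant mode has eigenvalue 0: the spatial mean M(t) of v satisfies M'' = 0, so M(t) = M(0) + M'(0)·t. Unless the initial velocity has zero mean (∫v_t(x,0)dx = 0), the solution grows linearly in t (unbounded, though not exponentially); if it does have zero mean, the solution stays bounded and simply oscillates.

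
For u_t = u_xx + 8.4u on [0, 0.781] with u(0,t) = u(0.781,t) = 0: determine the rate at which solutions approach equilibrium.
Eigenvalues: λₙ = n²π²/0.781² - 8.4.
First three modes:
  n=1: λ₁ = π²/0.781² - 8.4 ≈ 7.781
  n=2: λ₂ = 4π²/0.781² - 8.4 ≈ 56.323
  n=3: λ₃ = 9π²/0.781² - 8.4 ≈ 137.226
Since π²/0.781² ≈ 16.181 > 8.4, all λₙ > 0.
The n=1 mode decays slowest → dominates as t → ∞.
Asymptotic: u ~ c₁ sin(πx/0.781) e^{-λ₁t} with decay rate λ₁ ≈ 7.781.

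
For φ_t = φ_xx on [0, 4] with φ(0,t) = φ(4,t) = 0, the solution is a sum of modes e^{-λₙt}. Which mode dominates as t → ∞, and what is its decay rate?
Eigenvalues: λₙ = n²π²/4².
First three modes:
  n=1: λ₁ = π²/4² ≈ 0.617
  n=2: λ₂ = 4π²/4² ≈ 2.467 (4× faster decay)
  n=3: λ₃ = 9π²/4² ≈ 5.552 (9× faster decay)
As t → ∞, higher modes decay exponentially faster. The n=1 mode dominates: φ ~ c₁ sin(πx/4) e^{-λ₁t}.
Decay rate: λ₁ = π²/4² ≈ 0.617.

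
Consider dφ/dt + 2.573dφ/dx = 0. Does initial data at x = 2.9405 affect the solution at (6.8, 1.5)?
Yes. The characteristic through (6.8, 1.5) passes through x = 2.9405.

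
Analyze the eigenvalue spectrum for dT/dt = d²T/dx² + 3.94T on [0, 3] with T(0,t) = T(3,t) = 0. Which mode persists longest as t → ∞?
Eigenvalues: λₙ = n²π²/3² - 3.94.
First three modes:
  n=1: λ₁ = π²/3² - 3.94 ≈ -2.843
  n=2: λ₂ = 4π²/3² - 3.94 ≈ 0.446
  n=3: λ₃ = 9π²/3² - 3.94 ≈ 5.93
Since π²/3² ≈ 1.097 < 3.94, λ₁ < 0.
The n=1 mode grows fastest (−λₙ is largest for n=1) → dominates.
Asymptotic: T ~ c₁ sin(πx/3) e^{2.843t} (exponential growth at rate −λ₁ ≈ 2.843).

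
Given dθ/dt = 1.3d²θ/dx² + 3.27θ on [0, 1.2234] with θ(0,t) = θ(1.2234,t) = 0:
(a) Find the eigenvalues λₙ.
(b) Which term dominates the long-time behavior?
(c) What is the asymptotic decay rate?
Eigenvalues: λₙ = 1.3n²π²/1.2234² - 3.27.
First three modes:
  n=1: λ₁ = 1.3π²/1.2234² - 3.27 ≈ 5.302
  n=2: λ₂ = 5.2π²/1.2234² - 3.27 ≈ 31.02
  n=3: λ₃ = 11.7π²/1.2234² - 3.27 ≈ 73.882
Since 1.3π²/1.2234² ≈ 8.572 > 3.27, all λₙ > 0.
The n=1 mode decays slowest → dominates as t → ∞.
Asymptotic: θ ~ c₁ sin(πx/1.2234) e^{-λ₁t} with decay rate λ₁ ≈ 5.302.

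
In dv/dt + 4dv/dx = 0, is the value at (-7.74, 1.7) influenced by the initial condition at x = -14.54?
Yes. The characteristic through (-7.74, 1.7) passes through x = -14.54.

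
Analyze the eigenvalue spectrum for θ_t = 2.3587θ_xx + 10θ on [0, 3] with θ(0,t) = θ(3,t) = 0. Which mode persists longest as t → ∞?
Eigenvalues: λₙ = 2.3587n²π²/3² - 10.
First three modes:
  n=1: λ₁ = 2.3587π²/3² - 10 ≈ -7.413
  n=2: λ₂ = 9.4348π²/3² - 10 ≈ 0.346
  n=3: λ₃ = 21.2283π²/3² - 10 ≈ 13.279
Since 2.3587π²/3² ≈ 2.587 < 10, λ₁ < 0.
The n=1 mode grows fastest (−λₙ is largest for n=1) → dominates.
Asymptotic: θ ~ c₁ sin(πx/3) e^{7.413t} (exponential growth at rate −λ₁ ≈ 7.413).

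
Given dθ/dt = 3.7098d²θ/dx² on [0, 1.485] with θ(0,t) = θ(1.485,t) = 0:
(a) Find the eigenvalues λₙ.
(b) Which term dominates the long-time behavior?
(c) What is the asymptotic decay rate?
Eigenvalues: λₙ = 3.7098n²π²/1.485².
First three modes:
  n=1: λ₁ = 3.7098π²/1.485² ≈ 16.603
  n=2: λ₂ = 14.8392π²/1.485² ≈ 66.414 (4× faster decay)
  n=3: λ₃ = 33.3882π²/1.485² ≈ 149.431 (9× faster decay)
As t → ∞, higher modes decay exponentially faster. The n=1 mode dominates: θ ~ c₁ sin(πx/1.485) e^{-λ₁t}.
Decay rate: λ₁ = 3.7098π²/1.485² ≈ 16.603.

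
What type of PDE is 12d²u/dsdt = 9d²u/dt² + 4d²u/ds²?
Rewriting in standard form: -4d²u/ds² + 12d²u/dsdt - 9d²u/dt² = 0. With A = -4, B = 12, C = -9, the discriminant is 0. This is a parabolic PDE.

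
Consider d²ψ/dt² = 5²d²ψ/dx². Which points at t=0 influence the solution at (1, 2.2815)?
Domain of dependence: [-10.4075, 12.4075]. Signals travel at speed 5, so data within |x - 1| ≤ 5·2.2815 = 11.4075 can reach the point.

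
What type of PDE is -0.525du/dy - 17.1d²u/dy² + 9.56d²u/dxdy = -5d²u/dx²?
Rewriting in standard form: 5d²u/dx² + 9.56d²u/dxdy - 17.1d²u/dy² - 0.525du/dy = 0. With A = 5, B = 9.56, C = -17.1, the discriminant is 433.3936. This is a hyperbolic PDE.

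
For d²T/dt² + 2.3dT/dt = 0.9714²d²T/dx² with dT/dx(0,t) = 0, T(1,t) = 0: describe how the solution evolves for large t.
T → 0. Damping (γ=2.3) dissipates energy; oscillations decay exponentially.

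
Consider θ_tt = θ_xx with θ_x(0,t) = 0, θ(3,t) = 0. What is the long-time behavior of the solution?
As t → ∞, θ oscillates (no decay). Energy is conserved; the solution oscillates indefinitely as standing waves.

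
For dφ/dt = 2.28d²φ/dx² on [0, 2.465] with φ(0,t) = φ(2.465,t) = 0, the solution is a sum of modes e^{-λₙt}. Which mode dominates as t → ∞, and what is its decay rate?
Eigenvalues: λₙ = 2.28n²π²/2.465².
First three modes:
  n=1: λ₁ = 2.28π²/2.465² ≈ 3.703
  n=2: λ₂ = 9.12π²/2.465² ≈ 14.814 (4× faster decay)
  n=3: λ₃ = 20.52π²/2.465² ≈ 33.331 (9× faster decay)
As t → ∞, higher modes decay exponentially faster. The n=1 mode dominates: φ ~ c₁ sin(πx/2.465) e^{-λ₁t}.
Decay rate: λ₁ = 2.28π²/2.465² ≈ 3.703.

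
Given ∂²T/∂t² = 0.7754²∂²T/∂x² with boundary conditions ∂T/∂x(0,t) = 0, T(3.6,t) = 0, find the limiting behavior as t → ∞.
T oscillates (no decay). Energy is conserved; the solution oscillates indefinitely as standing waves.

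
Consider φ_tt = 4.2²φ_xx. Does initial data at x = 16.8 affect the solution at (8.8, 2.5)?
Yes. The domain of dependence is [-1.7, 19.3], and 16.8 ∈ [-1.7, 19.3].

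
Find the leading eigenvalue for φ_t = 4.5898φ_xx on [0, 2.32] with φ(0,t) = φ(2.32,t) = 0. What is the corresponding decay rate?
Eigenvalues: λₙ = 4.5898n²π²/2.32².
First three modes:
  n=1: λ₁ = 4.5898π²/2.32² ≈ 8.416
  n=2: λ₂ = 18.3592π²/2.32² ≈ 33.665 (4× faster decay)
  n=3: λ₃ = 41.3082π²/2.32² ≈ 75.746 (9× faster decay)
As t → ∞, higher modes decay exponentially faster. The n=1 mode dominates: φ ~ c₁ sin(πx/2.32) e^{-λ₁t}.
Decay rate: λ₁ = 4.5898π²/2.32² ≈ 8.416.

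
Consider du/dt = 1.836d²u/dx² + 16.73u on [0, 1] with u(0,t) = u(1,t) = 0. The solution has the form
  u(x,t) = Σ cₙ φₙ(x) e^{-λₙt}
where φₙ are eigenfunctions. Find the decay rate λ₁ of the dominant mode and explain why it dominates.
Eigenvalues: λₙ = 1.836n²π²/1² - 16.73.
First three modes:
  n=1: λ₁ = 1.836π² - 16.73 ≈ 1.391
  n=2: λ₂ = 7.344π² - 16.73 ≈ 55.752
  n=3: λ₃ = 16.524π² - 16.73 ≈ 146.355
Since 1.836π² ≈ 18.121 > 16.73, all λₙ > 0.
The n=1 mode decays slowest → dominates as t → ∞.
Asymptotic: u ~ c₁ sin(πx/1) e^{-λ₁t} with decay rate λ₁ ≈ 1.391.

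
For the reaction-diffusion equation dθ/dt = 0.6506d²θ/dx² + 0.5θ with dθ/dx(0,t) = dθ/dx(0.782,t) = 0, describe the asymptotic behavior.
θ grows unboundedly. With Neumann BCs the constant mode has diffusion eigenvalue 0, so any r > 0 makes it grow like e^(0.5t); solution grows exponentially.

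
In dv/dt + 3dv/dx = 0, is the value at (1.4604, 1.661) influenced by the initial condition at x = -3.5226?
Yes. The characteristic through (1.4604, 1.661) passes through x = -3.5226.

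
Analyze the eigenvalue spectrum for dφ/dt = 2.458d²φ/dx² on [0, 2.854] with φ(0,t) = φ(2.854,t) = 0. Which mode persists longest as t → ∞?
Eigenvalues: λₙ = 2.458n²π²/2.854².
First three modes:
  n=1: λ₁ = 2.458π²/2.854² ≈ 2.978
  n=2: λ₂ = 9.832π²/2.854² ≈ 11.913 (4× faster decay)
  n=3: λ₃ = 22.122π²/2.854² ≈ 26.805 (9× faster decay)
As t → ∞, higher modes decay exponentially faster. The n=1 mode dominates: φ ~ c₁ sin(πx/2.854) e^{-λ₁t}.
Decay rate: λ₁ = 2.458π²/2.854² ≈ 2.978.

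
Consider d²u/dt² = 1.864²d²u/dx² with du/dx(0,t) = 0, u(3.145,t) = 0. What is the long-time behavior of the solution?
As t → ∞, u oscillates (no decay). Energy is conserved; the solution oscillates indefinitely as standing waves.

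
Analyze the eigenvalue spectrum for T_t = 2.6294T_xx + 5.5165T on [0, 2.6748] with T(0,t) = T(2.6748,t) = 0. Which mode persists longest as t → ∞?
Eigenvalues: λₙ = 2.6294n²π²/2.6748² - 5.5165.
First three modes:
  n=1: λ₁ = 2.6294π²/2.6748² - 5.5165 ≈ -1.889
  n=2: λ₂ = 10.5176π²/2.6748² - 5.5165 ≈ 8.992
  n=3: λ₃ = 23.6646π²/2.6748² - 5.5165 ≈ 27.128
Since 2.6294π²/2.6748² ≈ 3.627 < 5.5165, λ₁ < 0.
The n=1 mode grows fastest (−λₙ is largest for n=1) → dominates.
Asymptotic: T ~ c₁ sin(πx/2.6748) e^{1.889t} (exponential growth at rate −λ₁ ≈ 1.889).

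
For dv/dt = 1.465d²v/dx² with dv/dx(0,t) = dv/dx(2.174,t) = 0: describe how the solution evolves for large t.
v → constant (steady state). Heat is conserved (no flux at boundaries); solution approaches the spatial average.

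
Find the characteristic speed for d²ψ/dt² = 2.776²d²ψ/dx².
Speed = 2.776. Information travels along characteristics x = x₀ ± 2.776t.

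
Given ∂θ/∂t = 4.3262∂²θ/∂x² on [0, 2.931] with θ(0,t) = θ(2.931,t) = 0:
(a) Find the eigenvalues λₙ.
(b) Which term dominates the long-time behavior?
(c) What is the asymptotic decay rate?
Eigenvalues: λₙ = 4.3262n²π²/2.931².
First three modes:
  n=1: λ₁ = 4.3262π²/2.931² ≈ 4.97
  n=2: λ₂ = 17.3048π²/2.931² ≈ 19.881 (4× faster decay)
  n=3: λ₃ = 38.9358π²/2.931² ≈ 44.732 (9× faster decay)
As t → ∞, higher modes decay exponentially faster. The n=1 mode dominates: θ ~ c₁ sin(πx/2.931) e^{-λ₁t}.
Decay rate: λ₁ = 4.3262π²/2.931² ≈ 4.97.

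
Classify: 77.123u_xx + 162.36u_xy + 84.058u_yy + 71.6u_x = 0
Hyperbolic (discriminant = 429.549064).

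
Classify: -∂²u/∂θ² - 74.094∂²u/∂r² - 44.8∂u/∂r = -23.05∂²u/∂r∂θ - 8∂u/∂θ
Rewriting in standard form: -74.094∂²u/∂r² + 23.05∂²u/∂r∂θ - ∂²u/∂θ² - 44.8∂u/∂r + 8∂u/∂θ = 0. Hyperbolic (discriminant = 234.9265).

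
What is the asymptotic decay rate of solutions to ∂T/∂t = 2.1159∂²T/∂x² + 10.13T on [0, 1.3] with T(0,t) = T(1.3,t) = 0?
Eigenvalues: λₙ = 2.1159n²π²/1.3² - 10.13.
First three modes:
  n=1: λ₁ = 2.1159π²/1.3² - 10.13 ≈ 2.227
  n=2: λ₂ = 8.4636π²/1.3² - 10.13 ≈ 39.297
  n=3: λ₃ = 19.0431π²/1.3² - 10.13 ≈ 101.082
Since 2.1159π²/1.3² ≈ 12.357 > 10.13, all λₙ > 0.
The n=1 mode decays slowest → dominates as t → ∞.
Asymptotic: T ~ c₁ sin(πx/1.3) e^{-λ₁t} with decay rate λ₁ ≈ 2.227.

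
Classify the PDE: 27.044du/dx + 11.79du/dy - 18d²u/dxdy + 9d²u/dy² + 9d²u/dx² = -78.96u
Rewriting in standard form: 9d²u/dx² - 18d²u/dxdy + 9d²u/dy² + 27.044du/dx + 11.79du/dy + 78.96u = 0. A = 9, B = -18, C = 9. Discriminant B² - 4AC = 0. Since 0 = 0, parabolic.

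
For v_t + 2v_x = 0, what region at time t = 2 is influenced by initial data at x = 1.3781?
At x = 5.3781. The characteristic carries data from (1.3781, 0) to (5.3781, 2).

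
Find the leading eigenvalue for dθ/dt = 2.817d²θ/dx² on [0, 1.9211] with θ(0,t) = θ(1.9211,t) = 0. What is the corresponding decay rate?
Eigenvalues: λₙ = 2.817n²π²/1.9211².
First three modes:
  n=1: λ₁ = 2.817π²/1.9211² ≈ 7.533
  n=2: λ₂ = 11.268π²/1.9211² ≈ 30.133 (4× faster decay)
  n=3: λ₃ = 25.353π²/1.9211² ≈ 67.8 (9× faster decay)
As t → ∞, higher modes decay exponentially faster. The n=1 mode dominates: θ ~ c₁ sin(πx/1.9211) e^{-λ₁t}.
Decay rate: λ₁ = 2.817π²/1.9211² ≈ 7.533.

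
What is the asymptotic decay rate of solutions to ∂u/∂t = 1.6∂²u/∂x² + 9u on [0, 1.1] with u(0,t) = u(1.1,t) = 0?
Eigenvalues: λₙ = 1.6n²π²/1.1² - 9.
First three modes:
  n=1: λ₁ = 1.6π²/1.1² - 9 ≈ 4.051
  n=2: λ₂ = 6.4π²/1.1² - 9 ≈ 43.203
  n=3: λ₃ = 14.4π²/1.1² - 9 ≈ 108.456
Since 1.6π²/1.1² ≈ 13.051 > 9, all λₙ > 0.
The n=1 mode decays slowest → dominates as t → ∞.
Asymptotic: u ~ c₁ sin(πx/1.1) e^{-λ₁t} with decay rate λ₁ ≈ 4.051.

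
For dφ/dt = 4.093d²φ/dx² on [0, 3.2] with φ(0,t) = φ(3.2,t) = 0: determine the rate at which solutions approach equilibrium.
Eigenvalues: λₙ = 4.093n²π²/3.2².
First three modes:
  n=1: λ₁ = 4.093π²/3.2² ≈ 3.945
  n=2: λ₂ = 16.372π²/3.2² ≈ 15.78 (4× faster decay)
  n=3: λ₃ = 36.837π²/3.2² ≈ 35.505 (9× faster decay)
As t → ∞, higher modes decay exponentially faster. The n=1 mode dominates: φ ~ c₁ sin(πx/3.2) e^{-λ₁t}.
Decay rate: λ₁ = 4.093π²/3.2² ≈ 3.945.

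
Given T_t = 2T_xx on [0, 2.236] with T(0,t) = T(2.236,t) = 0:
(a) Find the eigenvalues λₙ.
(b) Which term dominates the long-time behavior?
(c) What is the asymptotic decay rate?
Eigenvalues: λₙ = 2n²π²/2.236².
First three modes:
  n=1: λ₁ = 2π²/2.236² ≈ 3.948
  n=2: λ₂ = 8π²/2.236² ≈ 15.792 (4× faster decay)
  n=3: λ₃ = 18π²/2.236² ≈ 35.533 (9× faster decay)
As t → ∞, higher modes decay exponentially faster. The n=1 mode dominates: T ~ c₁ sin(πx/2.236) e^{-λ₁t}.
Decay rate: λ₁ = 2π²/2.236² ≈ 3.948.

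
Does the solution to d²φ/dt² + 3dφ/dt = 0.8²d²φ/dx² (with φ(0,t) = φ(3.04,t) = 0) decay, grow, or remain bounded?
φ → 0. Damping (γ=3) dissipates energy; oscillations decay exponentially.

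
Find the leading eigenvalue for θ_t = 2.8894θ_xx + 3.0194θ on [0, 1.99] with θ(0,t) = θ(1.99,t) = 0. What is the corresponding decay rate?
Eigenvalues: λₙ = 2.8894n²π²/1.99² - 3.0194.
First three modes:
  n=1: λ₁ = 2.8894π²/1.99² - 3.0194 ≈ 4.182
  n=2: λ₂ = 11.5576π²/1.99² - 3.0194 ≈ 25.785
  n=3: λ₃ = 26.0046π²/1.99² - 3.0194 ≈ 61.791
Since 2.8894π²/1.99² ≈ 7.201 > 3.0194, all λₙ > 0.
The n=1 mode decays slowest → dominates as t → ∞.
Asymptotic: θ ~ c₁ sin(πx/1.99) e^{-λ₁t} with decay rate λ₁ ≈ 4.182.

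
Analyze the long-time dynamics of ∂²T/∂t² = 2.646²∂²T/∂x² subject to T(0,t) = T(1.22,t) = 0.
Long-time behavior: T oscillates (no decay). Energy is conserved; the solution oscillates indefinitely as standing waves.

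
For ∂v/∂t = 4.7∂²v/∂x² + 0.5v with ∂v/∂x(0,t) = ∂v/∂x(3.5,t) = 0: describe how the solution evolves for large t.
v grows unboundedly. With Neumann BCs the constant mode has diffusion eigenvalue 0, so any r > 0 makes it grow like e^(0.5t); solution grows exponentially.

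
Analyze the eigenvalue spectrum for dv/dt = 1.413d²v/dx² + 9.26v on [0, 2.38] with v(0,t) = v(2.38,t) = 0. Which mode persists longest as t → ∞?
Eigenvalues: λₙ = 1.413n²π²/2.38² - 9.26.
First three modes:
  n=1: λ₁ = 1.413π²/2.38² - 9.26 ≈ -6.798
  n=2: λ₂ = 5.652π²/2.38² - 9.26 ≈ 0.588
  n=3: λ₃ = 12.717π²/2.38² - 9.26 ≈ 12.898
Since 1.413π²/2.38² ≈ 2.462 < 9.26, λ₁ < 0.
The n=1 mode grows fastest (−λₙ is largest for n=1) → dominates.
Asymptotic: v ~ c₁ sin(πx/2.38) e^{6.798t} (exponential growth at rate −λ₁ ≈ 6.798).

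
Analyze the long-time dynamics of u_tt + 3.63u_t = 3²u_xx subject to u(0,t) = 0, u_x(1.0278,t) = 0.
Long-time behavior: u → 0. Damping (γ=3.63) dissipates energy; oscillations decay exponentially.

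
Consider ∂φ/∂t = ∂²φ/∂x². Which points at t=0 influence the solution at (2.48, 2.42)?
The entire real line. The heat equation has infinite propagation speed: any initial disturbance instantly affects all points (though exponentially small far away).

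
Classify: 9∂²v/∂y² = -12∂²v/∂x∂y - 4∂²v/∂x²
Rewriting in standard form: 4∂²v/∂x² + 12∂²v/∂x∂y + 9∂²v/∂y² = 0. Parabolic (discriminant = 0).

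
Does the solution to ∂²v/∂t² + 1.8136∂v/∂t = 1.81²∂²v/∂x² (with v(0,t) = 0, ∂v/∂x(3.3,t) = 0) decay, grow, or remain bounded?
v → 0. Damping (γ=1.8136) dissipates energy; oscillations decay exponentially.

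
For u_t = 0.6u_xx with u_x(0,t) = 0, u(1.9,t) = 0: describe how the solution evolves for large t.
u → 0. Heat escapes through the Dirichlet boundary.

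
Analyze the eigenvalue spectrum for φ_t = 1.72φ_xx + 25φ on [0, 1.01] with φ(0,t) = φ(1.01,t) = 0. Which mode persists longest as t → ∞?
Eigenvalues: λₙ = 1.72n²π²/1.01² - 25.
First three modes:
  n=1: λ₁ = 1.72π²/1.01² - 25 ≈ -8.359
  n=2: λ₂ = 6.88π²/1.01² - 25 ≈ 41.565
  n=3: λ₃ = 15.48π²/1.01² - 25 ≈ 124.771
Since 1.72π²/1.01² ≈ 16.641 < 25, λ₁ < 0.
The n=1 mode grows fastest (−λₙ is largest for n=1) → dominates.
Asymptotic: φ ~ c₁ sin(πx/1.01) e^{8.359t} (exponential growth at rate −λ₁ ≈ 8.359).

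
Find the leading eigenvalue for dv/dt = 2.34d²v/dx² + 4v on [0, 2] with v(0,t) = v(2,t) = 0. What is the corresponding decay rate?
Eigenvalues: λₙ = 2.34n²π²/2² - 4.
First three modes:
  n=1: λ₁ = 2.34π²/2² - 4 ≈ 1.774
  n=2: λ₂ = 9.36π²/2² - 4 ≈ 19.095
  n=3: λ₃ = 21.06π²/2² - 4 ≈ 47.963
Since 2.34π²/2² ≈ 5.774 > 4, all λₙ > 0.
The n=1 mode decays slowest → dominates as t → ∞.
Asymptotic: v ~ c₁ sin(πx/2) e^{-λ₁t} with decay rate λ₁ ≈ 1.774.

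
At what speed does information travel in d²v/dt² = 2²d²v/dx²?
Speed = 2. Information travels along characteristics x = x₀ ± 2t.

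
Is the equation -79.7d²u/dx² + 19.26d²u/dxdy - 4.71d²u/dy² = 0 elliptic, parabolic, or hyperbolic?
Computing B² - 4AC with A = -79.7, B = 19.26, C = -4.71: discriminant = -1130.6004 (negative). Answer: elliptic.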